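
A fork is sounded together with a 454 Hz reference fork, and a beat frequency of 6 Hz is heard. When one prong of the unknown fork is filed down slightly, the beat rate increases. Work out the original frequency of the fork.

460 Hz

|f − 454| = 6, so the fork was at either 448 Hz or 460 Hz.
Filing a prong removes mass and raises the fork's frequency; the adjustment raises the fork's frequency.
The beat rate rose, so the adjustment moved the fork further from 454 Hz — it was already above the reference.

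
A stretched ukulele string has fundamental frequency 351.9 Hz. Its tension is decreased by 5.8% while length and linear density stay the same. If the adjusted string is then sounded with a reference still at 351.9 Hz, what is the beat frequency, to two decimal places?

For a string, f ∝ √T, so the new frequency is 351.9·√0.942 = 341.5425 Hz.
f_beat = |341.5425 − 351.9| = 10.36 Hz.

10.36 Hz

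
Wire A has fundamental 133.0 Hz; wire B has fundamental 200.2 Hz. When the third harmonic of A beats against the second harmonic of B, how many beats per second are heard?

1.4 Hz

Third harmonic of the first: 3·133.0 = 399.0 Hz.
Second harmonic of the second: 2·200.2 = 400.4 Hz.
f_beat = |399.0 − 400.4| = 1.4 Hz.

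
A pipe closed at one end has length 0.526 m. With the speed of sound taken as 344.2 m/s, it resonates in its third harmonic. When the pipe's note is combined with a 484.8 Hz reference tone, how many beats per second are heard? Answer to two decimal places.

5.98 Hz

Closed pipe (odd harmonics): f_n = n·v/(4L) = 3·344.2/(4·0.526) = 490.7795 Hz.
f_beat = |490.7795 − 484.8| = 5.98 Hz.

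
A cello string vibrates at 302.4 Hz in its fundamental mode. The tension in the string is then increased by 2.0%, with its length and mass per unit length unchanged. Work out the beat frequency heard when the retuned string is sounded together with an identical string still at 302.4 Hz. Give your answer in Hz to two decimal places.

3.01 Hz

For a string, f ∝ √T, so the new frequency is 302.4·√1.020 = 305.4090 Hz.
f_beat = |305.4090 − 302.4| = 3.01 Hz.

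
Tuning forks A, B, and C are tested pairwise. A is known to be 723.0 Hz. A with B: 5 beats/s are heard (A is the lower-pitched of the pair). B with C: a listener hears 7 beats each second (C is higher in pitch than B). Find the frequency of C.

B is above A, so f_B = 723.0 + 5 = 728 Hz.
C is above B, so f_C = 728 + 7 = 735 Hz.

735 Hz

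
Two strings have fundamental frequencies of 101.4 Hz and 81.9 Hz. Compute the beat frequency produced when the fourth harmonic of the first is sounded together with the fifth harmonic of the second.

Fourth harmonic of the first: 4·101.4 = 405.6 Hz.
Fifth harmonic of the second: 5·81.9 = 409.5 Hz.
f_beat = |405.6 − 409.5| = 3.9 Hz.

3.9 Hz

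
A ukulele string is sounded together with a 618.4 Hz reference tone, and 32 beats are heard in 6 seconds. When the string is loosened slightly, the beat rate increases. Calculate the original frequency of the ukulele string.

Beat frequency = 32/6 = 5.3333 Hz.
|f − 618.4| = 5.3333, so the ukulele string was at either 613.0667 Hz or 623.7333 Hz.
Reducing tension lowers a string's frequency; the adjustment lowers the ukulele string's frequency.
The beat rate rose, so the adjustment moved the ukulele string further from 618.4 Hz — it was already below the reference.

613.0667 Hz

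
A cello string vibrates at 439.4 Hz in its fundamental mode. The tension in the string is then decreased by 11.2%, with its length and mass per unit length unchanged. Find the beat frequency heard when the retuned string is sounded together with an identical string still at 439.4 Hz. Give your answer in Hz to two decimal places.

For a string, f ∝ √T, so the new frequency is 439.4·√0.888 = 414.0631 Hz.
f_beat = |414.0631 − 439.4| = 25.34 Hz.

25.34 Hz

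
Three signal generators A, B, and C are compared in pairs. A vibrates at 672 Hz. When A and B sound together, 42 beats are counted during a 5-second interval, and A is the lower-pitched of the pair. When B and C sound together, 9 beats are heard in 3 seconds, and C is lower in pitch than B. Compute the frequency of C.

677.4 Hz

A–B: Beat frequency = 42/5 = 8.4 Hz.
B is above A, so f_B = 672 + 8.4 = 680.4 Hz.
B–C: Beat frequency = 9/3 = 3 Hz.
C is below B, so f_C = 680.4 − 3 = 677.4 Hz.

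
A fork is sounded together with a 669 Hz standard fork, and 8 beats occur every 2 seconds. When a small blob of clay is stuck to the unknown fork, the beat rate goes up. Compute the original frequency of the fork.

665 Hz

Beat frequency = 8/2 = 4 Hz.
|f − 669| = 4, so the fork was at either 665 Hz or 673 Hz.
Adding mass to a fork lowers its frequency; the adjustment lowers the fork's frequency.
The beat rate rose, so the adjustment moved the fork further from 669 Hz — it was already below the reference.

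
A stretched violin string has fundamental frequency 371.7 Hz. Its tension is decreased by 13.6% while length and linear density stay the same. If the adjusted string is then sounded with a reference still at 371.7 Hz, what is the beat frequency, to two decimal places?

For a string, f ∝ √T, so the new frequency is 371.7·√0.864 = 345.5011 Hz.
f_beat = |345.5011 − 371.7| = 26.20 Hz.

26.20 Hz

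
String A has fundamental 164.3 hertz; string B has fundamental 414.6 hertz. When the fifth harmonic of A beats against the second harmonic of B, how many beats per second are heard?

7.7 Hz

Fifth harmonic of the first: 5·164.3 = 821.5 Hz.
Second harmonic of the second: 2·414.6 = 829.2 Hz.
f_beat = |821.5 − 829.2| = 7.7 Hz.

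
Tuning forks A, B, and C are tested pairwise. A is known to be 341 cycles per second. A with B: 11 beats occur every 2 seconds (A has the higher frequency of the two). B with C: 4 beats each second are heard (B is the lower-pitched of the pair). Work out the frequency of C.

A–B: Beat frequency = 11/2 = 5.5 Hz.
B is below A, so f_B = 341 − 5.5 = 335.5 Hz.
C is above B, so f_C = 335.5 + 4 = 339.5 Hz.

339.5 Hz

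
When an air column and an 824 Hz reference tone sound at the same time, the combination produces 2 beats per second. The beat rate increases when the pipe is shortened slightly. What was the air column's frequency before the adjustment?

826 Hz

|f − 824| = 2, so the air column was at either 822 Hz or 826 Hz.
A shorter pipe has a higher fundamental; the adjustment raises the air column's frequency.
The beat rate rose, so the adjustment moved the air column further from 824 Hz — it was already above the reference.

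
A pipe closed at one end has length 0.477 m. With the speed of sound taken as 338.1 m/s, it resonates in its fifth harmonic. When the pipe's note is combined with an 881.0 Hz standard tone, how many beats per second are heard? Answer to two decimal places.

5.01 Hz

Closed pipe (odd harmonics): f_n = n·v/(4L) = 5·338.1/(4·0.477) = 886.0063 Hz.
f_beat = |886.0063 − 881.0| = 5.01 Hz.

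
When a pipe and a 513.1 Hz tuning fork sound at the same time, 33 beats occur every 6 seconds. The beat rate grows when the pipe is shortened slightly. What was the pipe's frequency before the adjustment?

518.6 Hz

Beat frequency = 33/6 = 5.5 Hz.
|f − 513.1| = 5.5, so the pipe was at either 507.6 Hz or 518.6 Hz.
A shorter pipe has a higher fundamental; the adjustment raises the pipe's frequency.
The beat rate rose, so the adjustment moved the pipe further from 513.1 Hz — it was already above the reference.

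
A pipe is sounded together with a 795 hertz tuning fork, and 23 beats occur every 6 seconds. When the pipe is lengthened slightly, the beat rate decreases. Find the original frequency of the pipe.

798.8333 Hz

Beat frequency = 23/6 = 3.8333 Hz.
|f − 795| = 3.8333, so the pipe was at either 791.1667 Hz or 798.8333 Hz.
A longer pipe has a lower fundamental; the adjustment lowers the pipe's frequency.
The beat rate fell, so the adjustment moved the pipe toward 795 Hz — it must have started above the reference.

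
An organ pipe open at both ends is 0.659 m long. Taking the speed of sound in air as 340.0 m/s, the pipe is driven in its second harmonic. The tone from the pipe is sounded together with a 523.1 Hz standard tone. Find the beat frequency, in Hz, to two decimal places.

7.17 Hz

Open pipe: f_n = n·v/(2L) = 2·340.0/(2·0.659) = 515.9332 Hz.
f_beat = |515.9332 − 523.1| = 7.17 Hz.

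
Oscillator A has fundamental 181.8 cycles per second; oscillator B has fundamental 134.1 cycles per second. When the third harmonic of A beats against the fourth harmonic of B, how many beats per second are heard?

Third harmonic of the first: 3·181.8 = 545.4 Hz.
Fourth harmonic of the second: 4·134.1 = 536.4 Hz.
f_beat = |545.4 − 536.4| = 9.0 Hz.

9.0 Hz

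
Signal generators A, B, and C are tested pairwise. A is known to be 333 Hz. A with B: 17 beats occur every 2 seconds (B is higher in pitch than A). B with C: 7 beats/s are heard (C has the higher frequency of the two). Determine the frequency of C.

348.5 Hz

A–B: Beat frequency = 17/2 = 8.5 Hz.
B is above A, so f_B = 333 + 8.5 = 341.5 Hz.
C is above B, so f_C = 341.5 + 7 = 348.5 Hz.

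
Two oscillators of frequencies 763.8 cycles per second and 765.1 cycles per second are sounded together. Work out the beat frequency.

1.3 Hz

f_beat = |f₁ − f₂|.
|763.8 − 765.1| = 1.3 Hz.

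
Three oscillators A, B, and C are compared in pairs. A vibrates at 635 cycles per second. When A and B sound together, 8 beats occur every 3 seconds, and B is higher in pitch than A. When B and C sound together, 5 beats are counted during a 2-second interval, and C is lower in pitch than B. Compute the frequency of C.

A–B: Beat frequency = 8/3 = 2.6667 Hz.
B is above A, so f_B = 635 + 2.6667 = 637.6667 Hz.
B–C: Beat frequency = 5/2 = 2.5 Hz.
C is below B, so f_C = 637.6667 − 2.5 = 635.1667 Hz.

635.1667 Hz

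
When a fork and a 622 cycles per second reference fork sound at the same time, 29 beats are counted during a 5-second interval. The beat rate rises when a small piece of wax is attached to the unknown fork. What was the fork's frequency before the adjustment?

616.2 Hz

Beat frequency = 29/5 = 5.8 Hz.
|f − 622| = 5.8, so the fork was at either 616.2 Hz or 627.8 Hz.
Loading a fork with wax lowers its frequency; the adjustment lowers the fork's frequency.
The beat rate rose, so the adjustment moved the fork further from 622 Hz — it was already below the reference.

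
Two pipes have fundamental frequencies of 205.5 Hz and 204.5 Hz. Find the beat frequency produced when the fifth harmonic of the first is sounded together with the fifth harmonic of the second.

5.0 Hz

Fifth harmonic of the first: 5·205.5 = 1027.5 Hz.
Fifth harmonic of the second: 5·204.5 = 1022.5 Hz.
f_beat = |1027.5 − 1022.5| = 5.0 Hz.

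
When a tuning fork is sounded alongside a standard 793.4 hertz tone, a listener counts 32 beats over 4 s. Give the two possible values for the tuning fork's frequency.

Beat frequency = 32/4 = 8 Hz.
|f − 793.4| = 8, so f = 793.4 ± 8.

785.4 Hz or 801.4 Hz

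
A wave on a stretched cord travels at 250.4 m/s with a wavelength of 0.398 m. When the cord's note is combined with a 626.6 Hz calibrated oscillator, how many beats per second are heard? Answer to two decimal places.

2.55 Hz

Source frequency f = v/λ = 250.4/0.398 = 629.1457 Hz.
f_beat = |629.1457 − 626.6| = 2.55 Hz.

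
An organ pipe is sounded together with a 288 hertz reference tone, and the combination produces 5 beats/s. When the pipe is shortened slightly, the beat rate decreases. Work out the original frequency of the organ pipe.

|f − 288| = 5, so the organ pipe was at either 283 Hz or 293 Hz.
A shorter pipe has a higher fundamental; the adjustment raises the organ pipe's frequency.
The beat rate fell, so the adjustment moved the organ pipe toward 288 Hz — it must have started below the reference.

283 Hz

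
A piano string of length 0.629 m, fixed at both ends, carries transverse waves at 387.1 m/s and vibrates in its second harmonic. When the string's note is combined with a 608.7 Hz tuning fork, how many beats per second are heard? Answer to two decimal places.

For a string fixed at both ends, f_n = n·v/(2L) = 2·387.1/(2·0.629) = 615.4213 Hz.
f_beat = |615.4213 − 608.7| = 6.72 Hz.

6.72 Hz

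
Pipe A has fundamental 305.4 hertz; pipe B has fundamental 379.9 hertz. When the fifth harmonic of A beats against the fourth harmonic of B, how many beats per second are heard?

Fifth harmonic of the first: 5·305.4 = 1527.0 Hz.
Fourth harmonic of the second: 4·379.9 = 1519.6 Hz.
f_beat = |1527.0 − 1519.6| = 7.4 Hz.

7.4 Hz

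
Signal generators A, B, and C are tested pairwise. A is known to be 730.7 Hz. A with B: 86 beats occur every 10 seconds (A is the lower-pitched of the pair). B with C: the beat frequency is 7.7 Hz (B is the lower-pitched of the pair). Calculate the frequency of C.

747 Hz

A–B: Beat frequency = 86/10 = 8.6 Hz.
B is above A, so f_B = 730.7 + 8.6 = 739.3 Hz.
C is above B, so f_C = 739.3 + 7.7 = 747 Hz.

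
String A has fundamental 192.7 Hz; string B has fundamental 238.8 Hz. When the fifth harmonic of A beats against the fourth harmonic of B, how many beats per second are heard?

8.3 Hz

Fifth harmonic of the first: 5·192.7 = 963.5 Hz.
Fourth harmonic of the second: 4·238.8 = 955.2 Hz.
f_beat = |963.5 − 955.2| = 8.3 Hz.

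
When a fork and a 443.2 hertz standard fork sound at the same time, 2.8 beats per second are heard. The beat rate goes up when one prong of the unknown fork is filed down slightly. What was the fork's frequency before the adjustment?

|f − 443.2| = 2.8, so the fork was at either 440.4 Hz or 446 Hz.
Filing a prong removes mass and raises the fork's frequency; the adjustment raises the fork's frequency.
The beat rate rose, so the adjustment moved the fork further from 443.2 Hz — it was already above the reference.

446 Hz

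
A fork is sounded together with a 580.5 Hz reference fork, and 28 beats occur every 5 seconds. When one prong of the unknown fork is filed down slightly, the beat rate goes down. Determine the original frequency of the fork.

574.9 Hz

Beat frequency = 28/5 = 5.6 Hz.
|f − 580.5| = 5.6, so the fork was at either 574.9 Hz or 586.1 Hz.
Filing a prong removes mass and raises the fork's frequency; the adjustment raises the fork's frequency.
The beat rate fell, so the adjustment moved the fork toward 580.5 Hz — it must have started below the reference.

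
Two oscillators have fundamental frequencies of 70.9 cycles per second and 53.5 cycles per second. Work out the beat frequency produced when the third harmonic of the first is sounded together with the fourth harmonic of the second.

1.3 Hz

Third harmonic of the first: 3·70.9 = 212.7 Hz.
Fourth harmonic of the second: 4·53.5 = 214.0 Hz.
f_beat = |212.7 − 214.0| = 1.3 Hz.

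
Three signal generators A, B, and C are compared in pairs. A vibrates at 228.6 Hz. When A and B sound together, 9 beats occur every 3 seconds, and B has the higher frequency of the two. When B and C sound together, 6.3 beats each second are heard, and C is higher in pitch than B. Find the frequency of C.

237.9 Hz

A–B: Beat frequency = 9/3 = 3 Hz.
B is above A, so f_B = 228.6 + 3 = 231.6 Hz.
C is above B, so f_C = 231.6 + 6.3 = 237.9 Hz.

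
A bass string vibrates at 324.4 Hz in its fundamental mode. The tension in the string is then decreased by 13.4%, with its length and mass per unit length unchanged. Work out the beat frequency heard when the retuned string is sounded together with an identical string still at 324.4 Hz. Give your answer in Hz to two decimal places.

For a string, f ∝ √T, so the new frequency is 324.4·√0.866 = 301.8838 Hz.
f_beat = |301.8838 − 324.4| = 22.52 Hz.

22.52 Hz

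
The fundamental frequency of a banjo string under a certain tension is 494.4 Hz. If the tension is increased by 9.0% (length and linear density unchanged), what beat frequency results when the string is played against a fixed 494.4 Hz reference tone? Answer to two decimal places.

For a string, f ∝ √T, so the new frequency is 494.4·√1.090 = 516.1688 Hz.
f_beat = |516.1688 − 494.4| = 21.77 Hz.

21.77 Hz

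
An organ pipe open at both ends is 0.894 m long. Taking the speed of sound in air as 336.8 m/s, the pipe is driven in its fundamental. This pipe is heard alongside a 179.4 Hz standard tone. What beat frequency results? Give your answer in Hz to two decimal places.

Open pipe: f_n = n·v/(2L) = 1·336.8/(2·0.894) = 188.3669 Hz.
f_beat = |188.3669 − 179.4| = 8.97 Hz.

8.97 Hz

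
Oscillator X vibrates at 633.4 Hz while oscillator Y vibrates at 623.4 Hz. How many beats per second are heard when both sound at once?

10 Hz

Beats arise from superposition of two nearby frequencies; the beat rate is |f₁ − f₂|.
|633.4 − 623.4| = 10 Hz.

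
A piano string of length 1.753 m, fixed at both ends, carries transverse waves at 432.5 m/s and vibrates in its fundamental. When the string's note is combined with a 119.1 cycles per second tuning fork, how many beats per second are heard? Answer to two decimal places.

For a string fixed at both ends, f_n = n·v/(2L) = 1·432.5/(2·1.753) = 123.3600 Hz.
f_beat = |123.3600 − 119.1| = 4.26 Hz.

4.26 Hz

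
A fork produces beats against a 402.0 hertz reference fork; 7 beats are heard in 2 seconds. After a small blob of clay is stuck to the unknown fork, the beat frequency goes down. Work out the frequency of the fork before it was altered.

Beat frequency = 7/2 = 3.5 Hz.
|f − 402.0| = 3.5, so the fork was at either 398.5 Hz or 405.5 Hz.
Adding mass to a fork lowers its frequency; the adjustment lowers the fork's frequency.
The beat rate fell, so the adjustment moved the fork toward 402.0 Hz — it must have started above the reference.

405.5 Hz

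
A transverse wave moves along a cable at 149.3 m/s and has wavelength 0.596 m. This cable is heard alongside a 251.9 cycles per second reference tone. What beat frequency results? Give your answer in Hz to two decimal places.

1.40 Hz

Source frequency f = v/λ = 149.3/0.596 = 250.5034 Hz.
f_beat = |250.5034 − 251.9| = 1.40 Hz.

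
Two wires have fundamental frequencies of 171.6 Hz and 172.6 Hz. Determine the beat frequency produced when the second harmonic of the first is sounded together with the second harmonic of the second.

Second harmonic of the first: 2·171.6 = 343.2 Hz.
Second harmonic of the second: 2·172.6 = 345.2 Hz.
f_beat = |343.2 − 345.2| = 2.0 Hz.

2.0 Hz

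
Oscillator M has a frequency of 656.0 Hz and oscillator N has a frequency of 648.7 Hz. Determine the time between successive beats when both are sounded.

f_beat = |656.0 − 648.7| = 7.3 Hz.
Beat period T = 1 / f_beat = 1 / 7.3 s.

0.137 s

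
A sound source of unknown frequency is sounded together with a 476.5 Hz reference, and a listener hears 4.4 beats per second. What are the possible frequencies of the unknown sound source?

|f − 476.5| = 4.4, so f = 476.5 ± 4.4.

472.1 Hz or 480.9 Hz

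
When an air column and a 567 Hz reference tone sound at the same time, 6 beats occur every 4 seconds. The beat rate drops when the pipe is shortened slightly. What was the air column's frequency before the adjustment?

Beat frequency = 6/4 = 1.5 Hz.
|f − 567| = 1.5, so the air column was at either 565.5 Hz or 568.5 Hz.
A shorter pipe has a higher fundamental; the adjustment raises the air column's frequency.
The beat rate fell, so the adjustment moved the air column toward 567 Hz — it must have started below the reference.

565.5 Hz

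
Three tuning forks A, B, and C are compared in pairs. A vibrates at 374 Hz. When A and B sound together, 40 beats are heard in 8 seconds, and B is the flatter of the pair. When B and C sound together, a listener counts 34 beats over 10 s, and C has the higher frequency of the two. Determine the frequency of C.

A–B: Beat frequency = 40/8 = 5 Hz.
B is below A, so f_B = 374 − 5 = 369 Hz.
B–C: Beat frequency = 34/10 = 3.4 Hz.
C is above B, so f_C = 369 + 3.4 = 372.4 Hz.

372.4 Hz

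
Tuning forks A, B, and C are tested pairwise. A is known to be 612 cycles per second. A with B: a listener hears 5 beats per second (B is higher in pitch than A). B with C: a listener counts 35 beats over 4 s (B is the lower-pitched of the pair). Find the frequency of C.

625.75 Hz

B is above A, so f_B = 612 + 5 = 617 Hz.
B–C: Beat frequency = 35/4 = 8.75 Hz.
C is above B, so f_C = 617 + 8.75 = 625.75 Hz.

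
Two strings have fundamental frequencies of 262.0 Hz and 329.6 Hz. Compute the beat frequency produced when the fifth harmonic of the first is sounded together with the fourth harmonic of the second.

Fifth harmonic of the first: 5·262.0 = 1310.0 Hz.
Fourth harmonic of the second: 4·329.6 = 1318.4 Hz.
f_beat = |1310.0 − 1318.4| = 8.4 Hz.

8.4 Hz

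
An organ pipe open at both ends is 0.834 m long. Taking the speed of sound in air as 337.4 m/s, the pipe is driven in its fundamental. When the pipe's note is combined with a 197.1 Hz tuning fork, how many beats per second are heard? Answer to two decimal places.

5.18 Hz

Open pipe: f_n = n·v/(2L) = 1·337.4/(2·0.834) = 202.2782 Hz.
f_beat = |202.2782 − 197.1| = 5.18 Hz.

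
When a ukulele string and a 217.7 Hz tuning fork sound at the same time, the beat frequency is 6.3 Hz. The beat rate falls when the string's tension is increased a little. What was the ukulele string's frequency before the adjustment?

211.4 Hz

|f − 217.7| = 6.3, so the ukulele string was at either 211.4 Hz or 224 Hz.
Higher tension means higher frequency; the adjustment raises the ukulele string's frequency.
The beat rate fell, so the adjustment moved the ukulele string toward 217.7 Hz — it must have started below the reference.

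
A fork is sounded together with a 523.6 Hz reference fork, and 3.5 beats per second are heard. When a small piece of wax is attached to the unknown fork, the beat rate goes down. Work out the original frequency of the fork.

|f − 523.6| = 3.5, so the fork was at either 520.1 Hz or 527.1 Hz.
Loading a fork with wax lowers its frequency; the adjustment lowers the fork's frequency.
The beat rate fell, so the adjustment moved the fork toward 523.6 Hz — it must have started above the reference.

527.1 Hz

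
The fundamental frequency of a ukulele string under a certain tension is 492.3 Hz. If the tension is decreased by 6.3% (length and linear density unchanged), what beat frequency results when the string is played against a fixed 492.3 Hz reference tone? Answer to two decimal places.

For a string, f ∝ √T, so the new frequency is 492.3·√0.937 = 476.5403 Hz.
f_beat = |476.5403 − 492.3| = 15.76 Hz.

15.76 Hz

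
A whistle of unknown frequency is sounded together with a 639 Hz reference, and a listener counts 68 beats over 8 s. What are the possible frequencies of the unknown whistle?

630.5 Hz or 647.5 Hz

Beat frequency = 68/8 = 8.5 Hz.
|f − 639| = 8.5, so f = 639 ± 8.5.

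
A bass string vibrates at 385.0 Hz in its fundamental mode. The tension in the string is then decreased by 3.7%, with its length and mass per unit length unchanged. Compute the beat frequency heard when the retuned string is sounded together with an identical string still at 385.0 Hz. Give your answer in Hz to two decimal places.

7.19 Hz

For a string, f ∝ √T, so the new frequency is 385.0·√0.963 = 377.8104 Hz.
f_beat = |377.8104 − 385.0| = 7.19 Hz.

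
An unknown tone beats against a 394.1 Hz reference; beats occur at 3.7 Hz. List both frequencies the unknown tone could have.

390.4 Hz or 397.8 Hz

|f − 394.1| = 3.7, so f = 394.1 ± 3.7.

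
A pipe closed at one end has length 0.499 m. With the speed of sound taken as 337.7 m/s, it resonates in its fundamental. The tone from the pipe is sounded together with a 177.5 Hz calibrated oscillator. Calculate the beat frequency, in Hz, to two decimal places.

Closed pipe (odd harmonics): f_n = n·v/(4L) = 1·337.7/(4·0.499) = 169.1884 Hz.
f_beat = |169.1884 − 177.5| = 8.31 Hz.

8.31 Hz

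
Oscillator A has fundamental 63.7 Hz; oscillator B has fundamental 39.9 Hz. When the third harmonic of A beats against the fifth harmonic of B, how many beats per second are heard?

8.4 Hz

Third harmonic of the first: 3·63.7 = 191.1 Hz.
Fifth harmonic of the second: 5·39.9 = 199.5 Hz.
f_beat = |191.1 − 199.5| = 8.4 Hz.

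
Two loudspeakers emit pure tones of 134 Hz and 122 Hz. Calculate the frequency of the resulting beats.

12 Hz

The beat frequency equals the magnitude of the frequency difference.
|134 − 122| = 12 Hz.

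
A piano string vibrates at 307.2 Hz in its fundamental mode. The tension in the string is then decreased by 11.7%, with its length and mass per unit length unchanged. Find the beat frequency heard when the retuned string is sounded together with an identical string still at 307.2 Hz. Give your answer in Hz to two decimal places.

For a string, f ∝ √T, so the new frequency is 307.2·√0.883 = 288.6699 Hz.
f_beat = |288.6699 − 307.2| = 18.53 Hz.

18.53 Hz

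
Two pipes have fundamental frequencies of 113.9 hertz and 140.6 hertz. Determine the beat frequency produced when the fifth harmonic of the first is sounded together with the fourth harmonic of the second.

Fifth harmonic of the first: 5·113.9 = 569.5 Hz.
Fourth harmonic of the second: 4·140.6 = 562.4 Hz.
f_beat = |569.5 − 562.4| = 7.1 Hz.

7.1 Hz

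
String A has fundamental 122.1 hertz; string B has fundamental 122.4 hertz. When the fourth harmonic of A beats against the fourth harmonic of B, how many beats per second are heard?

1.2 Hz

Fourth harmonic of the first: 4·122.1 = 488.4 Hz.
Fourth harmonic of the second: 4·122.4 = 489.6 Hz.
f_beat = |488.4 − 489.6| = 1.2 Hz.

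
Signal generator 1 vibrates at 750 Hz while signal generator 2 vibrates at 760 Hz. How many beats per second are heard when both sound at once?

Beats arise from superposition of two nearby frequencies; the beat rate is |f₁ − f₂|.
|750 − 760| = 10 Hz.

10 Hz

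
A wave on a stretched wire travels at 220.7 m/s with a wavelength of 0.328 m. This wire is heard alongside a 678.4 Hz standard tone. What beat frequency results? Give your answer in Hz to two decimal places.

Source frequency f = v/λ = 220.7/0.328 = 672.8659 Hz.
f_beat = |672.8659 − 678.4| = 5.53 Hz.

5.53 Hz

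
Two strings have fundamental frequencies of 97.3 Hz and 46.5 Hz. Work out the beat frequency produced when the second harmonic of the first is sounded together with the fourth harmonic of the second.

8.6 Hz

Second harmonic of the first: 2·97.3 = 194.6 Hz.
Fourth harmonic of the second: 4·46.5 = 186.0 Hz.
f_beat = |194.6 − 186.0| = 8.6 Hz.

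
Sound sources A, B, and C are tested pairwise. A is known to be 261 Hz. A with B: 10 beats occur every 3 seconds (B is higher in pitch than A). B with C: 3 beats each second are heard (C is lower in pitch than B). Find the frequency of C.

A–B: Beat frequency = 10/3 = 3.3333 Hz.
B is above A, so f_B = 261 + 3.3333 = 264.3333 Hz.
C is below B, so f_C = 264.3333 − 3 = 261.3333 Hz.

261.3333 Hz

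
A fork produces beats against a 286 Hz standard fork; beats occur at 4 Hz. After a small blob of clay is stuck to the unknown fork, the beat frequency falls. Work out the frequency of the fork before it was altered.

|f − 286| = 4, so the fork was at either 282 Hz or 290 Hz.
Adding mass to a fork lowers its frequency; the adjustment lowers the fork's frequency.
The beat rate fell, so the adjustment moved the fork toward 286 Hz — it must have started above the reference.

290 Hz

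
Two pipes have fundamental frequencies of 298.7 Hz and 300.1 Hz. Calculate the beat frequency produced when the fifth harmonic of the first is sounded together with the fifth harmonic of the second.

Fifth harmonic of the first: 5·298.7 = 1493.5 Hz.
Fifth harmonic of the second: 5·300.1 = 1500.5 Hz.
f_beat = |1493.5 − 1500.5| = 7.0 Hz.

7.0 Hz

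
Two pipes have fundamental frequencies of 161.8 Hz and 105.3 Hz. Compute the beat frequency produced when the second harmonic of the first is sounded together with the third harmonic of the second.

Second harmonic of the first: 2·161.8 = 323.6 Hz.
Third harmonic of the second: 3·105.3 = 315.9 Hz.
f_beat = |323.6 − 315.9| = 7.7 Hz.

7.7 Hz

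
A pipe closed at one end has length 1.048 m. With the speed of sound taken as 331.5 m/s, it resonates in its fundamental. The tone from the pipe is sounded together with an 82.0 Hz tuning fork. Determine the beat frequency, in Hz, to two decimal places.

Closed pipe (odd harmonics): f_n = n·v/(4L) = 1·331.5/(4·1.048) = 79.0792 Hz.
f_beat = |79.0792 − 82.0| = 2.92 Hz.

2.92 Hz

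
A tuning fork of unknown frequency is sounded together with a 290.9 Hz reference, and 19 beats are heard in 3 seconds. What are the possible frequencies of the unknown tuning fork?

Beat frequency = 19/3 = 6.3333 Hz.
|f − 290.9| = 6.3333, so f = 290.9 ± 6.3333.

284.5667 Hz or 297.2333 Hz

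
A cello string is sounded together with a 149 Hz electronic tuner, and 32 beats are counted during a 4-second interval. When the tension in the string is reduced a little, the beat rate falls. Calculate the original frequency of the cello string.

Beat frequency = 32/4 = 8 Hz.
|f − 149| = 8, so the cello string was at either 141 Hz or 157 Hz.
Lower tension means lower frequency; the adjustment lowers the cello string's frequency.
The beat rate fell, so the adjustment moved the cello string toward 149 Hz — it must have started above the reference.

157 Hz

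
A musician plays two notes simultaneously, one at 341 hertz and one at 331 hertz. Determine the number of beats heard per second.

10 Hz

The beat frequency equals the magnitude of the frequency difference.
|341 − 331| = 10 Hz.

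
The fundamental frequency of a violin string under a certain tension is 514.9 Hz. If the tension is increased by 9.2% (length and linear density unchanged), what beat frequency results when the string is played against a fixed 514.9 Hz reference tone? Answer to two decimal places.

23.16 Hz

For a string, f ∝ √T, so the new frequency is 514.9·√1.092 = 538.0643 Hz.
f_beat = |538.0643 − 514.9| = 23.16 Hz.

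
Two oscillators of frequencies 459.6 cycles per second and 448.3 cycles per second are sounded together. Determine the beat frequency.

11.3 Hz

f_beat = |f₁ − f₂|.
|459.6 − 448.3| = 11.3 Hz.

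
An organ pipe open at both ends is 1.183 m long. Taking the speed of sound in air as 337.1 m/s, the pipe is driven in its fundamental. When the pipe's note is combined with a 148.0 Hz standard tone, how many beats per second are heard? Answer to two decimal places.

Open pipe: f_n = n·v/(2L) = 1·337.1/(2·1.183) = 142.4768 Hz.
f_beat = |142.4768 − 148.0| = 5.52 Hz.

5.52 Hz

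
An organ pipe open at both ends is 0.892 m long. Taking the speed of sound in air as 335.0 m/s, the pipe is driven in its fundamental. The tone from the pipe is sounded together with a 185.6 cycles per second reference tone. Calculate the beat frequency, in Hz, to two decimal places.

Open pipe: f_n = n·v/(2L) = 1·335.0/(2·0.892) = 187.7803 Hz.
f_beat = |187.7803 − 185.6| = 2.18 Hz.

2.18 Hz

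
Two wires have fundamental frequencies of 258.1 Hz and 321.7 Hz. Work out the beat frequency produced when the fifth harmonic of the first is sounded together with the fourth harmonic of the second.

3.7 Hz

Fifth harmonic of the first: 5·258.1 = 1290.5 Hz.
Fourth harmonic of the second: 4·321.7 = 1286.8 Hz.
f_beat = |1290.5 − 1286.8| = 3.7 Hz.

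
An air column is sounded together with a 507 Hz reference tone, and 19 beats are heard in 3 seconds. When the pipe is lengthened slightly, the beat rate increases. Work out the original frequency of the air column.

500.6667 Hz

Beat frequency = 19/3 = 6.3333 Hz.
|f − 507| = 6.3333, so the air column was at either 500.6667 Hz or 513.3333 Hz.
A longer pipe has a lower fundamental; the adjustment lowers the air column's frequency.
The beat rate rose, so the adjustment moved the air column further from 507 Hz — it was already below the reference.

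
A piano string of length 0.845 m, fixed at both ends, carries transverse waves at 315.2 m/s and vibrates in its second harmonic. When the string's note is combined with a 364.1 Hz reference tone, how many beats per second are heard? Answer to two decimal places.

8.92 Hz

For a string fixed at both ends, f_n = n·v/(2L) = 2·315.2/(2·0.845) = 373.0178 Hz.
f_beat = |373.0178 − 364.1| = 8.92 Hz.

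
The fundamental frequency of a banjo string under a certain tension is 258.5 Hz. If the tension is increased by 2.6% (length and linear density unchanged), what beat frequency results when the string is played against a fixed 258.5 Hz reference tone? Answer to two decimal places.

For a string, f ∝ √T, so the new frequency is 258.5·√1.026 = 261.8389 Hz.
f_beat = |261.8389 − 258.5| = 3.34 Hz.

3.34 Hz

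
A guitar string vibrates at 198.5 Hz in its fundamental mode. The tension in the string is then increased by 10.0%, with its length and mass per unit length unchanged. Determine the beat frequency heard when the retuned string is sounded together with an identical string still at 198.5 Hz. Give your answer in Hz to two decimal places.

9.69 Hz

For a string, f ∝ √T, so the new frequency is 198.5·√1.100 = 208.1886 Hz.
f_beat = |208.1886 − 198.5| = 9.69 Hz.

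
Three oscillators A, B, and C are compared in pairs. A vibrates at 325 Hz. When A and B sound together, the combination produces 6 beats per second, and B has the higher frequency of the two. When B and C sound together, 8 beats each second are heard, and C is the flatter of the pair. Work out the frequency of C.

B is above A, so f_B = 325 + 6 = 331 Hz.
C is below B, so f_C = 331 − 8 = 323 Hz.

323 Hz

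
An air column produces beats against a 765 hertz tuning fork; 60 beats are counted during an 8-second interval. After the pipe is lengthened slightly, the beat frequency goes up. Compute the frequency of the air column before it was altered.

Beat frequency = 60/8 = 7.5 Hz.
|f − 765| = 7.5, so the air column was at either 757.5 Hz or 772.5 Hz.
A longer pipe has a lower fundamental; the adjustment lowers the air column's frequency.
The beat rate rose, so the adjustment moved the air column further from 765 Hz — it was already below the reference.

757.5 Hz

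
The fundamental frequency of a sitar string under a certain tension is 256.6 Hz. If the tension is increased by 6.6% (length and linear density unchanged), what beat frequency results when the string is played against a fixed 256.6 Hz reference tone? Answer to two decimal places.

8.33 Hz

For a string, f ∝ √T, so the new frequency is 256.6·√1.066 = 264.9325 Hz.
f_beat = |264.9325 − 256.6| = 8.33 Hz.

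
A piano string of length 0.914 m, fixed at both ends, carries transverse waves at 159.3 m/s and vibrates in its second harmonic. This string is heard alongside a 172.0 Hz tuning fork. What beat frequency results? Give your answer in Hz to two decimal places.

For a string fixed at both ends, f_n = n·v/(2L) = 2·159.3/(2·0.914) = 174.2888 Hz.
f_beat = |174.2888 − 172.0| = 2.29 Hz.

2.29 Hz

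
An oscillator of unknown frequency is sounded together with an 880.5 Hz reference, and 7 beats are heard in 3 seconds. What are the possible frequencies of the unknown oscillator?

878.1667 Hz or 882.8333 Hz

Beat frequency = 7/3 = 2.3333 Hz.
|f − 880.5| = 2.3333, so f = 880.5 ± 2.3333.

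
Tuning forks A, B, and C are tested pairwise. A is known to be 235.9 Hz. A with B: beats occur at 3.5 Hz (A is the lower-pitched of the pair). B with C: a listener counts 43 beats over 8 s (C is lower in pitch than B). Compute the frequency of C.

B is above A, so f_B = 235.9 + 3.5 = 239.4 Hz.
B–C: Beat frequency = 43/8 = 5.375 Hz.
C is below B, so f_C = 239.4 − 5.375 = 234.025 Hz.

234.025 Hz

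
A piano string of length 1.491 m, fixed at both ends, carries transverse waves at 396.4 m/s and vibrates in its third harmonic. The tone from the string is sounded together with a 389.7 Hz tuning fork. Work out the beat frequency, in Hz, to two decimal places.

For a string fixed at both ends, f_n = n·v/(2L) = 3·396.4/(2·1.491) = 398.7928 Hz.
f_beat = |398.7928 − 389.7| = 9.09 Hz.

9.09 Hz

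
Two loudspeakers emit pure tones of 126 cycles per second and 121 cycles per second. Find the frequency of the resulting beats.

The beat frequency equals the magnitude of the frequency difference.
|126 − 121| = 5 Hz.

5 Hz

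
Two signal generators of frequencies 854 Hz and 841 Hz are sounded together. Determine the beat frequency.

13 Hz

Beats arise from superposition of two nearby frequencies; the beat rate is |f₁ − f₂|.
|854 − 841| = 13 Hz.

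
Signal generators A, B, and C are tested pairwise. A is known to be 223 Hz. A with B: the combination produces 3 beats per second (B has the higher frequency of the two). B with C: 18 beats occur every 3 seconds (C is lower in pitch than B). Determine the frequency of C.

220 Hz

B is above A, so f_B = 223 + 3 = 226 Hz.
B–C: Beat frequency = 18/3 = 6 Hz.
C is below B, so f_C = 226 − 6 = 220 Hz.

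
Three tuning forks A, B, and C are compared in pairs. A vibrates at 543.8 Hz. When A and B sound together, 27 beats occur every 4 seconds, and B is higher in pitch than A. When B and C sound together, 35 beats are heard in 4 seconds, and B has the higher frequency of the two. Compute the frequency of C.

541.8 Hz

A–B: Beat frequency = 27/4 = 6.75 Hz.
B is above A, so f_B = 543.8 + 6.75 = 550.55 Hz.
B–C: Beat frequency = 35/4 = 8.75 Hz.
C is below B, so f_C = 550.55 − 8.75 = 541.8 Hz.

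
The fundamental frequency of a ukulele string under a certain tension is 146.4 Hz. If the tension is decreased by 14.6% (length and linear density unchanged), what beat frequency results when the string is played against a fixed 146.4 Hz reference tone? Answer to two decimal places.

For a string, f ∝ √T, so the new frequency is 146.4·√0.854 = 135.2913 Hz.
f_beat = |135.2913 − 146.4| = 11.11 Hz.

11.11 Hz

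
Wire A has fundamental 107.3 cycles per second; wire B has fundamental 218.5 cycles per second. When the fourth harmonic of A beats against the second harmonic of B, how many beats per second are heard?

Fourth harmonic of the first: 4·107.3 = 429.2 Hz.
Second harmonic of the second: 2·218.5 = 437.0 Hz.
f_beat = |429.2 − 437.0| = 7.8 Hz.

7.8 Hz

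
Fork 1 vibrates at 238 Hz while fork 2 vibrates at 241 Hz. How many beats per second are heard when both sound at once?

3 Hz

f_beat = |f₁ − f₂|.
|238 − 241| = 3 Hz.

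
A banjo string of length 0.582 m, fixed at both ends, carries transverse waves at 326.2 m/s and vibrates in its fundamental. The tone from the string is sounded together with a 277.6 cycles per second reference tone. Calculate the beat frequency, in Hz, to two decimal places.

For a string fixed at both ends, f_n = n·v/(2L) = 1·326.2/(2·0.582) = 280.2405 Hz.
f_beat = |280.2405 − 277.6| = 2.64 Hz.

2.64 Hz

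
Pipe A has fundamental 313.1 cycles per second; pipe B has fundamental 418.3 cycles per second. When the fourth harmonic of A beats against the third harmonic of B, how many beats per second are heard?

Fourth harmonic of the first: 4·313.1 = 1252.4 Hz.
Third harmonic of the second: 3·418.3 = 1254.9 Hz.
f_beat = |1252.4 − 1254.9| = 2.5 Hz.

2.5 Hz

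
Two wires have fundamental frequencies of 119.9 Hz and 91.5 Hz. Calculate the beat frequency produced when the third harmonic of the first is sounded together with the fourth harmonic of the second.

Third harmonic of the first: 3·119.9 = 359.7 Hz.
Fourth harmonic of the second: 4·91.5 = 366.0 Hz.
f_beat = |359.7 − 366.0| = 6.3 Hz.

6.3 Hz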